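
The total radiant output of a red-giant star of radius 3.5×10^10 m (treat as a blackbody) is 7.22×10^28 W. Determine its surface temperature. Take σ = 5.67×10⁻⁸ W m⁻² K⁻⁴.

A = 4πr² = 4π × (3.5×10^10)² = 1.54×10^22 m².
From P = σAT⁴, T = (P / σA)^(1/4) = (7.22×10^28 / (5.67×10⁻⁸ × 1.54×10^22))^(1/4).
T = (8.27×10^13)^(1/4) = 3020 K.

T ≈ 3020 K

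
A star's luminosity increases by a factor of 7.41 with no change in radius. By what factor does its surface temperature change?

P ∝ T⁴ ⇒ T ∝ P^(1/4), so T scales by (7.41)^(1/4) = 1.65.

factor ≈ 1.65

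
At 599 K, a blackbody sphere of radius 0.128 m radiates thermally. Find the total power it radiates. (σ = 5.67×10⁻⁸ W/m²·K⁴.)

A = 4πr² = 4π × (0.128)² = 0.206 m².
P = σAT⁴ = 5.67×10⁻⁸ × 0.206 × (599)⁴ = 5.67×10⁻⁸ × 0.206 × 1.29×10^11.
P = 1500 W.

P ≈ 1500 W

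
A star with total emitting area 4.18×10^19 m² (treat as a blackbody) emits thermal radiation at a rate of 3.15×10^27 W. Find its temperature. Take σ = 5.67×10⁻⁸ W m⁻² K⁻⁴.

T ≈ 6040 K

From P = σAT⁴, T = (P / σA)^(1/4) = (3.15×10^27 / (5.67×10⁻⁸ × 4.18×10^19))^(1/4).
T = (1.33×10^15)^(1/4) = 6040 K.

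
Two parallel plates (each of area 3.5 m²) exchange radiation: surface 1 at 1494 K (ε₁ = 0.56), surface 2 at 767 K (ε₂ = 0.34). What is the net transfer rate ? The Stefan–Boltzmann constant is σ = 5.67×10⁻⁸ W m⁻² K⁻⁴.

Q ≈ 2.47×10^5 W

For two large parallel gray plates, q = σ(T₁⁴ − T₂⁴) / (1/ε₁ + 1/ε₂ − 1).
1/ε₁ + 1/ε₂ − 1 = 1/0.56 + 1/0.34 − 1 = 3.727.
T₁⁴ − T₂⁴ = 4.98×10^12 − 3.46×10^11 = 4.64×10^12 K⁴.
q = 5.67×10⁻⁸ × 4.64×10^12 / 3.727 = 70500 W/m².
Q = q·A = 70500 × 3.5 = 2.47×10^5 W.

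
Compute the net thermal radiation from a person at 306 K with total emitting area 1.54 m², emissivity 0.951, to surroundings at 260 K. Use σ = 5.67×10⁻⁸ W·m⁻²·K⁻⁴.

Q = εσA(T⁴ − T_s⁴). T⁴ − T_s⁴ = (306)⁴ − (260)⁴ = 8.77×10^9 − 4.57×10^9 = 4.20×10^9 K⁴.
Q = 0.951 × 5.67×10⁻⁸ × 1.54 × 4.20×10^9 = 349 W.

Q ≈ 349 W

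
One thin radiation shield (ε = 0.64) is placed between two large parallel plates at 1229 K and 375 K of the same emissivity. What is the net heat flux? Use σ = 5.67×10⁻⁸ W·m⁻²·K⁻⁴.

Each of the 2 gaps contributes resistance (2/ε − 1) = 2/0.64 − 1 = 2.125; total = 4.250.
q = σ(T₁⁴ − T₂⁴) / 4.250 = 5.67×10⁻⁸ × 2.26×10^12 / 4.250 = 30200 W/m².

q ≈ 30200 W/m²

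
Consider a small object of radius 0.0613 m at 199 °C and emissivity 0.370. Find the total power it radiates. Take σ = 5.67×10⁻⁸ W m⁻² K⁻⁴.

P ≈ 49.2 W

A = 4πr² = 4π × (0.0613)² = 0.0472 m².
199 °C = 472 K.
Stefan–Boltzmann: P = εσAT⁴ = 0.370 × 5.67×10⁻⁸ × 0.0472 × (472)⁴ = 0.370 × 5.67×10⁻⁸ × 0.0472 × 4.96×10^10.
P = 49.2 W.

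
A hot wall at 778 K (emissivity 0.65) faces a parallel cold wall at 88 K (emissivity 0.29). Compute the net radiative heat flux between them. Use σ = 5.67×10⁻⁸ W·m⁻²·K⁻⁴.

For two large parallel gray plates, q = σ(T₁⁴ − T₂⁴) / (1/ε₁ + 1/ε₂ − 1).
1/ε₁ + 1/ε₂ − 1 = 1/0.65 + 1/0.29 − 1 = 3.987.
T₁⁴ − T₂⁴ = 3.66×10^11 − 6.00×10^7 = 3.66×10^11 K⁴.
q = 5.67×10⁻⁸ × 3.66×10^11 / 3.987 = 5210 W/m².

q ≈ 5210 W/m²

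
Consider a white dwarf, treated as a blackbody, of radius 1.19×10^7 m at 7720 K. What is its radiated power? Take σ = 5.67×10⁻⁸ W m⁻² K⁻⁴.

A = 4πr² = 4π × (1.19×10^7)² = 1.78×10^15 m².
P = σAT⁴ = 5.67×10⁻⁸ × 1.78×10^15 × (7720)⁴ = 5.67×10⁻⁸ × 1.78×10^15 × 3.55×10^15.
P = 3.58×10^23 W.

P ≈ 3.58×10^23 W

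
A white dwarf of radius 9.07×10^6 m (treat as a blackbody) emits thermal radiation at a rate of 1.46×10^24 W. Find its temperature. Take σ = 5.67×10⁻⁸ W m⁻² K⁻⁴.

T ≈ 12600 K

A = 4πr² = 4π × (9.07×10^6)² = 1.03×10^15 m².
From P = σAT⁴, T = (P / σA)^(1/4) = (1.46×10^24 / (5.67×10⁻⁸ × 1.03×10^15))^(1/4).
T = (2.49×10^16)^(1/4) = 12600 K.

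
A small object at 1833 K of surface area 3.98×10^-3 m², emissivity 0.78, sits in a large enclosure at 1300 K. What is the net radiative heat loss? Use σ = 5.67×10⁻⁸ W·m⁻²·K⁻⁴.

Q ≈ 1480 W

Q = εσA(T⁴ − T_s⁴). T⁴ − T_s⁴ = (1833)⁴ − (1300)⁴ = 1.13×10^13 − 2.86×10^12 = 8.43×10^12 K⁴.
Q = 0.78 × 5.67×10⁻⁸ × 3.98×10^-3 × 8.43×10^12 = 1480 W.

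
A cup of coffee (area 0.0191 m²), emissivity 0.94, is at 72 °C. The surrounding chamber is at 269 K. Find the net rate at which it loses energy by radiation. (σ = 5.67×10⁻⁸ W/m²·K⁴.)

Q ≈ 9.09 W

Convert: 72 °C = 345 K.
Q = εσA(T⁴ − T_s⁴). T⁴ − T_s⁴ = (345)⁴ − (269)⁴ = 1.42×10^10 − 5.24×10^9 = 8.93×10^9 K⁴.
Q = 0.94 × 5.67×10⁻⁸ × 0.0191 × 8.93×10^9 = 9.09 W.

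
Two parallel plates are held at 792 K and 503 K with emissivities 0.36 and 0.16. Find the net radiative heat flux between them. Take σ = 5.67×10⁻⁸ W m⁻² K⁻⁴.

For two large parallel gray plates, q = σ(T₁⁴ − T₂⁴) / (1/ε₁ + 1/ε₂ − 1).
1/ε₁ + 1/ε₂ − 1 = 1/0.36 + 1/0.16 − 1 = 8.028.
T₁⁴ − T₂⁴ = 3.93×10^11 − 6.40×10^10 = 3.29×10^11 K⁴.
q = 5.67×10⁻⁸ × 3.29×10^11 / 8.028 = 2330 W/m².

q ≈ 2330 W/m²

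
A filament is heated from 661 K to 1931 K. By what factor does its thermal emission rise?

P ∝ T⁴, so the ratio is (1931/661)⁴ = (2.921)⁴ = 72.8.

ratio ≈ 72.8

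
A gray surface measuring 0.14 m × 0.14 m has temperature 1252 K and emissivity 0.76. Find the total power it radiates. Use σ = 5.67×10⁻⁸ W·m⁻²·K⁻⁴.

P ≈ 2080 W

A = 0.14 × 0.14 = 0.0196 m².
Stefan–Boltzmann: P = εσAT⁴ = 0.76 × 5.67×10⁻⁸ × 0.0196 × (1252)⁴ = 0.76 × 5.67×10⁻⁸ × 0.0196 × 2.46×10^12.
P = 2080 W.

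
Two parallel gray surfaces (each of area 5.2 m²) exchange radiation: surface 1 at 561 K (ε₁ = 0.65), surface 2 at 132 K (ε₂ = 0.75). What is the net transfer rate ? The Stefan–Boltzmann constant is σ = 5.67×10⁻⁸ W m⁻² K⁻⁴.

Q ≈ 15600 W

For two large parallel gray plates, q = σ(T₁⁴ − T₂⁴) / (1/ε₁ + 1/ε₂ − 1).
1/ε₁ + 1/ε₂ − 1 = 1/0.65 + 1/0.75 − 1 = 1.872.
T₁⁴ − T₂⁴ = 9.90×10^10 − 3.04×10^8 = 9.87×10^10 K⁴.
q = 5.67×10⁻⁸ × 9.87×10^10 / 1.872 = 2990 W/m².
Q = q·A = 2990 × 5.2 = 15600 W.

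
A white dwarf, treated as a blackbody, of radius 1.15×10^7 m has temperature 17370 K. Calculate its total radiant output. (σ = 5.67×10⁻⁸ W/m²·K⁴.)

A = 4πr² = 4π × (1.15×10^7)² = 1.66×10^15 m².
P = σAT⁴ = 5.67×10⁻⁸ × 1.66×10^15 × (17370)⁴ = 5.67×10⁻⁸ × 1.66×10^15 × 9.10×10^16.
P = 8.58×10^24 W.

P ≈ 8.58×10^24 W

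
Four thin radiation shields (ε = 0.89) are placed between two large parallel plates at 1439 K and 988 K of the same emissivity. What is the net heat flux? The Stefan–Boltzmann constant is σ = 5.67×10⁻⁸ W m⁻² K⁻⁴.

Each of the 5 gaps contributes resistance (2/ε − 1) = 2/0.89 − 1 = 1.247; total = 6.236.
q = σ(T₁⁴ − T₂⁴) / 6.236 = 5.67×10⁻⁸ × 3.34×10^12 / 6.236 = 30300 W/m².

q ≈ 30300 W/m²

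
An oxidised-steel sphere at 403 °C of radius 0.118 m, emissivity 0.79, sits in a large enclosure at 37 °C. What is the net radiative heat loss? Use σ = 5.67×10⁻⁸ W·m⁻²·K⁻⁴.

A = 4πr² = 4π × (0.118)² = 0.175 m².
Convert: 403 °C = 676 K; 37 °C = 310 K.
Q = εσA(T⁴ − T_s⁴). T⁴ − T_s⁴ = (676)⁴ − (310)⁴ = 2.09×10^11 − 9.24×10^9 = 2.00×10^11 K⁴.
Q = 0.79 × 5.67×10⁻⁸ × 0.175 × 2.00×10^11 = 1560 W.

Q ≈ 1560 W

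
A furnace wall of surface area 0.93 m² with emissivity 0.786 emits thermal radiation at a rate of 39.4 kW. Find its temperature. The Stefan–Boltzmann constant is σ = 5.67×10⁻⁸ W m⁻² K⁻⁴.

T ≈ 987 K

From P = εσAT⁴, T = (P / εσA)^(1/4) = (39400 / (0.786 × 5.67×10⁻⁸ × 0.930))^(1/4).
T = (9.51×10^11)^(1/4) = 987 K.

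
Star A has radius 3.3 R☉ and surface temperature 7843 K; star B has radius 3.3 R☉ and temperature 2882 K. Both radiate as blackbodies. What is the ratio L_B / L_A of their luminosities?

L = 4πR²σT⁴ ∝ R²T⁴, so L_B/L_A = (3.3/3.3)² × (2882/7843)⁴ = 1.00 × 0.0182 = 0.0182.

L_B/L_A ≈ 0.0182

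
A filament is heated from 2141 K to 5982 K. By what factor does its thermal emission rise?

P ∝ T⁴, so the ratio is (5982/2141)⁴ = (2.794)⁴ = 60.9.

ratio ≈ 60.9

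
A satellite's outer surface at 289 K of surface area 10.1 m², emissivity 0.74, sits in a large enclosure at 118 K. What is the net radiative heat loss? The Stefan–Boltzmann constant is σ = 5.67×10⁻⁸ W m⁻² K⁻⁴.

Q ≈ 2870 W

Q = εσA(T⁴ − T_s⁴). T⁴ − T_s⁴ = (289)⁴ − (118)⁴ = 6.98×10^9 − 1.94×10^8 = 6.78×10^9 K⁴.
Q = 0.74 × 5.67×10⁻⁸ × 10.1 × 6.78×10^9 = 2870 W.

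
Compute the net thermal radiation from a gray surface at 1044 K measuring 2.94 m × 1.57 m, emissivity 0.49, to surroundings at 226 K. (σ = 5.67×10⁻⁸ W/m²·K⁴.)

A = 2.94 × 1.57 = 4.62 m².
Q = εσA(T⁴ − T_s⁴). T⁴ − T_s⁴ = (1044)⁴ − (226)⁴ = 1.19×10^12 − 2.61×10^9 = 1.19×10^12 K⁴.
Q = 0.49 × 5.67×10⁻⁸ × 4.62 × 1.19×10^12 = 1.52×10^5 W.

Q ≈ 1.52×10^5 W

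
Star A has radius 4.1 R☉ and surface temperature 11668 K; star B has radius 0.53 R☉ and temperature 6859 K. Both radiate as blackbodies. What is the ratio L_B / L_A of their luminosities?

L = 4πR²σT⁴ ∝ R²T⁴, so L_B/L_A = (0.53/4.1)² × (6859/11668)⁴ = 0.0167 × 0.119 = 2.00×10^-3.

L_B/L_A ≈ 2.00×10^-3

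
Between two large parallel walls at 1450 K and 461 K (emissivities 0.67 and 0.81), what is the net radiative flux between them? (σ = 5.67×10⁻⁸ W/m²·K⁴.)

q ≈ 1.44×10^5 W/m²

For two large parallel gray plates, q = σ(T₁⁴ − T₂⁴) / (1/ε₁ + 1/ε₂ − 1).
1/ε₁ + 1/ε₂ − 1 = 1/0.67 + 1/0.81 − 1 = 1.727.
T₁⁴ − T₂⁴ = 4.42×10^12 − 4.52×10^10 = 4.38×10^12 K⁴.
q = 5.67×10⁻⁸ × 4.38×10^12 / 1.727 = 1.44×10^5 W/m².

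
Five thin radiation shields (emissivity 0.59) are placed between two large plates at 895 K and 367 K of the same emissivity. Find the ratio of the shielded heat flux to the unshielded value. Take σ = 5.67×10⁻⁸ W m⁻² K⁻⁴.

With N identical shields there are N+1 = 6 gaps in series, each with the same radiative resistance, so the flux falls to 1/(N+1) of its unshielded value.

ratio ≈ 0.167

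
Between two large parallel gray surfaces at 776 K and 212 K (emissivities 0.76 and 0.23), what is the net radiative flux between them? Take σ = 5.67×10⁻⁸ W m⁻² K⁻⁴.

For two large parallel gray plates, q = σ(T₁⁴ − T₂⁴) / (1/ε₁ + 1/ε₂ − 1).
1/ε₁ + 1/ε₂ − 1 = 1/0.76 + 1/0.23 − 1 = 4.664.
T₁⁴ − T₂⁴ = 3.63×10^11 − 2.02×10^9 = 3.61×10^11 K⁴.
q = 5.67×10⁻⁸ × 3.61×10^11 / 4.664 = 4380 W/m².

q ≈ 4380 W/m²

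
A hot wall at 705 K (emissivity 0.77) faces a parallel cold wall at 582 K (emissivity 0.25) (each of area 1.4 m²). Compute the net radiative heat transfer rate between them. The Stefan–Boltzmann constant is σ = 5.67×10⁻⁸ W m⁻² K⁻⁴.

For two large parallel gray plates, q = σ(T₁⁴ − T₂⁴) / (1/ε₁ + 1/ε₂ − 1).
1/ε₁ + 1/ε₂ − 1 = 1/0.77 + 1/0.25 − 1 = 4.299.
T₁⁴ − T₂⁴ = 2.47×10^11 − 1.15×10^11 = 1.32×10^11 K⁴.
q = 5.67×10⁻⁸ × 1.32×10^11 / 4.299 = 1750 W/m².
Q = q·A = 1750 × 1.4 = 2440 W.

Q ≈ 2440 W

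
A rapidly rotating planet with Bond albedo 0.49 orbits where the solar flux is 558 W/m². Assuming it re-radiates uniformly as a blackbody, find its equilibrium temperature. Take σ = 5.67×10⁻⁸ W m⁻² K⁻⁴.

T ≈ 188 K

Power absorbed = (1−a)S·πR²; power emitted = 4πR²σT⁴. Equating and cancelling πR²:
T = ((1−a)S / 4σ)^(1/4) = (285 / (4 × 5.67×10⁻⁸))^(1/4) = (1.25×10^9)^(1/4).
T = 188 K.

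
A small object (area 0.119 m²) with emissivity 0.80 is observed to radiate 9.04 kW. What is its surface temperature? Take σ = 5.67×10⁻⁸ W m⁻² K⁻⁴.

T ≈ 1140 K

From P = εσAT⁴, T = (P / εσA)^(1/4) = (9040 / (0.80 × 5.67×10⁻⁸ × 0.119))^(1/4).
T = (1.67×10^12)^(1/4) = 1140 K.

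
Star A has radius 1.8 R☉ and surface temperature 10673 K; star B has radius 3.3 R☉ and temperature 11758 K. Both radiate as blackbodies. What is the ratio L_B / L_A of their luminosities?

L = 4πR²σT⁴ ∝ R²T⁴, so L_B/L_A = (3.3/1.8)² × (11758/10673)⁴ = 3.36 × 1.47 = 4.95.

L_B/L_A ≈ 4.95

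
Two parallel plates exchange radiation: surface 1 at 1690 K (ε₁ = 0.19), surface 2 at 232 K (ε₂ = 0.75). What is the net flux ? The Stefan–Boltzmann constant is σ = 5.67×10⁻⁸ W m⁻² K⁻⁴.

q ≈ 82600 W/m²

For two large parallel gray plates, q = σ(T₁⁴ − T₂⁴) / (1/ε₁ + 1/ε₂ − 1).
1/ε₁ + 1/ε₂ − 1 = 1/0.19 + 1/0.75 − 1 = 5.596.
T₁⁴ − T₂⁴ = 8.16×10^12 − 2.90×10^9 = 8.15×10^12 K⁴.
q = 5.67×10⁻⁸ × 8.15×10^12 / 5.596 = 82600 W/m².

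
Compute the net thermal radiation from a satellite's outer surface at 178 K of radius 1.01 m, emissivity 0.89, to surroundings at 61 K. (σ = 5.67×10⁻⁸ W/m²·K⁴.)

A = 4πr² = 4π × (1.01)² = 12.8 m².
Q = εσA(T⁴ − T_s⁴). T⁴ − T_s⁴ = (178)⁴ − (61)⁴ = 1.00×10^9 − 1.38×10^7 = 9.90×10^8 K⁴.
Q = 0.89 × 5.67×10⁻⁸ × 12.8 × 9.90×10^8 = 640 W.

Q ≈ 640 W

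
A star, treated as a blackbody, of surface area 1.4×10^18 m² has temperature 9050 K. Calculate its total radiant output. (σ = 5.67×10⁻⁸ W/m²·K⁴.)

P = σAT⁴ = 5.67×10⁻⁸ × 1.40×10^18 × (9050)⁴ = 5.67×10⁻⁸ × 1.40×10^18 × 6.71×10^15.
P = 5.32×10^26 W.

P ≈ 5.32×10^26 W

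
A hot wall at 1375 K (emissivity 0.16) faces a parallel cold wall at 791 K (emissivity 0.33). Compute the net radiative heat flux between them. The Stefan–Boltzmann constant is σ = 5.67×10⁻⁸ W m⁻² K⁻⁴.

For two large parallel gray plates, q = σ(T₁⁴ − T₂⁴) / (1/ε₁ + 1/ε₂ − 1).
1/ε₁ + 1/ε₂ − 1 = 1/0.16 + 1/0.33 − 1 = 8.280.
T₁⁴ − T₂⁴ = 3.57×10^12 − 3.91×10^11 = 3.18×10^12 K⁴.
q = 5.67×10⁻⁸ × 3.18×10^12 / 8.280 = 21800 W/m².

q ≈ 21800 W/m²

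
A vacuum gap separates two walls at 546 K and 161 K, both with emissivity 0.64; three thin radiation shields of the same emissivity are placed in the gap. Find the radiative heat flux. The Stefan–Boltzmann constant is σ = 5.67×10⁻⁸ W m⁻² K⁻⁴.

q ≈ 588 W/m²

Each of the 4 gaps contributes resistance (2/ε − 1) = 2/0.64 − 1 = 2.125; total = 8.500.
q = σ(T₁⁴ − T₂⁴) / 8.500 = 5.67×10⁻⁸ × 8.82×10^10 / 8.500 = 588 W/m².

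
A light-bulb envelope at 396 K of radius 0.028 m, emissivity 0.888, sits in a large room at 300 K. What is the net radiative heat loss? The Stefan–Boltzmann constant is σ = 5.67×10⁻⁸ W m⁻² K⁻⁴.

Q ≈ 8.18 W

A = 4πr² = 4π × (0.028)² = 9.85×10^-3 m².
Q = εσA(T⁴ − T_s⁴). T⁴ − T_s⁴ = (396)⁴ − (300)⁴ = 2.46×10^10 − 8.10×10^9 = 1.65×10^10 K⁴.
Q = 0.888 × 5.67×10⁻⁸ × 9.85×10^-3 × 1.65×10^10 = 8.18 W.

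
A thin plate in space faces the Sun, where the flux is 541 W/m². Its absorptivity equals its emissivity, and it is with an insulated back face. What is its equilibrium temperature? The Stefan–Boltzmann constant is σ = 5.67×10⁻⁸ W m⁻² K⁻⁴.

T ≈ 313 K

Absorbed flux αS = emitted flux εσT⁴ (one radiating face); with α = ε, T = (S/σ)^(1/4).
T = (541 / 5.67×10⁻⁸)^(1/4) = (9.54×10^9)^(1/4).
T = 313 K.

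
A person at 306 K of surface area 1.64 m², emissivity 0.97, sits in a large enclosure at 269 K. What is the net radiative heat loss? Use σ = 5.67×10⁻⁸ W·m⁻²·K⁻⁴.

Q = εσA(T⁴ − T_s⁴). T⁴ − T_s⁴ = (306)⁴ − (269)⁴ = 8.77×10^9 − 5.24×10^9 = 3.53×10^9 K⁴.
Q = 0.97 × 5.67×10⁻⁸ × 1.64 × 3.53×10^9 = 319 W.

Q ≈ 319 W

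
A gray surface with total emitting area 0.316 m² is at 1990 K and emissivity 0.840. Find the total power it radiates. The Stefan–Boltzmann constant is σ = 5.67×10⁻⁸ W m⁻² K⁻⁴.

P ≈ 2.36×10^5 W

Stefan–Boltzmann: P = εσAT⁴ = 0.840 × 5.67×10⁻⁸ × 0.316 × (1990)⁴ = 0.840 × 5.67×10⁻⁸ × 0.316 × 1.57×10^13.
P = 2.36×10^5 W.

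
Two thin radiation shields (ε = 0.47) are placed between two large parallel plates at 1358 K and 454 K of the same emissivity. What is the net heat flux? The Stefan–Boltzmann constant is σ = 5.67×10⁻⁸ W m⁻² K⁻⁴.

Each of the 3 gaps contributes resistance (2/ε − 1) = 2/0.47 − 1 = 3.255; total = 9.766.
q = σ(T₁⁴ − T₂⁴) / 9.766 = 5.67×10⁻⁸ × 3.36×10^12 / 9.766 = 19500 W/m².

q ≈ 19500 W/m²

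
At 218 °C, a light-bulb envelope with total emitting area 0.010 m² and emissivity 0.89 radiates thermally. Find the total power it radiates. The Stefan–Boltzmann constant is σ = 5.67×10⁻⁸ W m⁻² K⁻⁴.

P ≈ 29.3 W

218 °C = 491 K.
P = εσAT⁴ = 0.89 × 5.67×10⁻⁸ × 0.0100 × (491)⁴ = 0.89 × 5.67×10⁻⁸ × 0.0100 × 5.81×10^10.
P = 29.3 W.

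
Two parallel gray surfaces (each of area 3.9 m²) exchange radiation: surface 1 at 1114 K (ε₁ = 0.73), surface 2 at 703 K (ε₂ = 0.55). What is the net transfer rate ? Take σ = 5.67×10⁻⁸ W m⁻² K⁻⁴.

Q ≈ 1.31×10^5 W

For two large parallel gray plates, q = σ(T₁⁴ − T₂⁴) / (1/ε₁ + 1/ε₂ − 1).
1/ε₁ + 1/ε₂ − 1 = 1/0.73 + 1/0.55 − 1 = 2.188.
T₁⁴ − T₂⁴ = 1.54×10^12 − 2.44×10^11 = 1.30×10^12 K⁴.
q = 5.67×10⁻⁸ × 1.30×10^12 / 2.188 = 33600 W/m².
Q = q·A = 33600 × 3.9 = 1.31×10^5 W.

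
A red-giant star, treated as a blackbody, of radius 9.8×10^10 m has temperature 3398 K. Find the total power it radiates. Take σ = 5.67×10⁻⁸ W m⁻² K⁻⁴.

A = 4πr² = 4π × (9.8×10^10)² = 1.21×10^23 m².
P = σAT⁴ = 5.67×10⁻⁸ × 1.21×10^23 × (3398)⁴ = 5.67×10⁻⁸ × 1.21×10^23 × 1.33×10^14.
P = 9.12×10^29 W.

P ≈ 9.12×10^29 W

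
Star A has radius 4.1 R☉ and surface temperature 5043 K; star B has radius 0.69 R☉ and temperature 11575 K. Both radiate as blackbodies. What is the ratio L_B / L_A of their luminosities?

L_B/L_A ≈ 0.786

L = 4πR²σT⁴ ∝ R²T⁴, so L_B/L_A = (0.69/4.1)² × (11575/5043)⁴ = 0.0283 × 27.8 = 0.786.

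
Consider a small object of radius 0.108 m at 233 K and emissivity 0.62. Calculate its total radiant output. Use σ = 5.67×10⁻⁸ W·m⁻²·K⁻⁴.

P ≈ 15.2 W

A = 4πr² = 4π × (0.108)² = 0.147 m².
Stefan–Boltzmann: P = εσAT⁴ = 0.62 × 5.67×10⁻⁸ × 0.147 × (233)⁴ = 0.62 × 5.67×10⁻⁸ × 0.147 × 2.95×10^9.
P = 15.2 W.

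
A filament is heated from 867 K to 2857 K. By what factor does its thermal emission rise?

ratio ≈ 118

P ∝ T⁴, so the ratio is (2857/867)⁴ = (3.295)⁴ = 118.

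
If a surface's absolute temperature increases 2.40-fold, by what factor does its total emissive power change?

P ∝ T⁴, so the power scales as (2.40)⁴ = 33.2.

factor ≈ 33.2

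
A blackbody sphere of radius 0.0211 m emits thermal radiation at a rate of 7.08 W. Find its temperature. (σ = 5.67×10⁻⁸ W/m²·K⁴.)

T ≈ 387 K

A = 4πr² = 4π × (0.0211)² = 5.59×10^-3 m².
From P = σAT⁴, T = (P / σA)^(1/4) = (7.08 / (5.67×10⁻⁸ × 5.59×10^-3))^(1/4).
T = (2.23×10^10)^(1/4) = 387 K.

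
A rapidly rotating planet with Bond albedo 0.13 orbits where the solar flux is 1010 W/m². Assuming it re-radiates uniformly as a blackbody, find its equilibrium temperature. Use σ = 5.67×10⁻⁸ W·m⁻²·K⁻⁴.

T ≈ 249 K

Power absorbed = (1−a)S·πR²; power emitted = 4πR²σT⁴. Equating and cancelling πR²:
T = ((1−a)S / 4σ)^(1/4) = (879 / (4 × 5.67×10⁻⁸))^(1/4) = (3.87×10^9)^(1/4).
T = 249 K.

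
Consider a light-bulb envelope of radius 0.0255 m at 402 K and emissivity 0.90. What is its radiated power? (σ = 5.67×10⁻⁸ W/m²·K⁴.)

A = 4πr² = 4π × (0.0255)² = 8.17×10^-3 m².
Stefan–Boltzmann: P = εσAT⁴ = 0.90 × 5.67×10⁻⁸ × 8.17×10^-3 × (402)⁴ = 0.90 × 5.67×10⁻⁸ × 8.17×10^-3 × 2.61×10^10.
P = 10.9 W.

P ≈ 10.9 W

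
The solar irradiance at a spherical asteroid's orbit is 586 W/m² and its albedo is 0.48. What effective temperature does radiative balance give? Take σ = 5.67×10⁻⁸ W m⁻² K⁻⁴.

Power absorbed = (1−a)S·πR²; power emitted = 4πR²σT⁴. Equating and cancelling πR²:
T = ((1−a)S / 4σ)^(1/4) = (305 / (4 × 5.67×10⁻⁸))^(1/4) = (1.34×10^9)^(1/4).
T = 191 K.

T ≈ 191 K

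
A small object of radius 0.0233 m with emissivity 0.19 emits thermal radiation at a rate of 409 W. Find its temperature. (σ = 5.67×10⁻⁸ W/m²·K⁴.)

T ≈ 1540 K

A = 4πr² = 4π × (0.0233)² = 6.82×10^-3 m².
From P = εσAT⁴, T = (P / εσA)^(1/4) = (409 / (0.19 × 5.67×10⁻⁸ × 6.82×10^-3))^(1/4).
T = (5.56×10^12)^(1/4) = 1540 K.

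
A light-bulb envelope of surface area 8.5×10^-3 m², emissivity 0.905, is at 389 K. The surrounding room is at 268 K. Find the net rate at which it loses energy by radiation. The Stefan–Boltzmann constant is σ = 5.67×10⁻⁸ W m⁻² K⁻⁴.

Q = εσA(T⁴ − T_s⁴). T⁴ − T_s⁴ = (389)⁴ − (268)⁴ = 2.29×10^10 − 5.16×10^9 = 1.77×10^10 K⁴.
Q = 0.905 × 5.67×10⁻⁸ × 8.50×10^-3 × 1.77×10^10 = 7.74 W.

Q ≈ 7.74 W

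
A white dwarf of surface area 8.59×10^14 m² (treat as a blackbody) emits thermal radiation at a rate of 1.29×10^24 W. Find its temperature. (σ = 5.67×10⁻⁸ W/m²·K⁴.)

T ≈ 12800 K

From P = σAT⁴, T = (P / σA)^(1/4) = (1.29×10^24 / (5.67×10⁻⁸ × 8.59×10^14))^(1/4).
T = (2.65×10^16)^(1/4) = 12800 K.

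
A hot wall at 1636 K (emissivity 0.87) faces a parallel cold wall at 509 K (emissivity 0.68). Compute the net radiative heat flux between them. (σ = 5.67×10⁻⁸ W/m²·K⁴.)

For two large parallel gray plates, q = σ(T₁⁴ − T₂⁴) / (1/ε₁ + 1/ε₂ − 1).
1/ε₁ + 1/ε₂ − 1 = 1/0.87 + 1/0.68 − 1 = 1.620.
T₁⁴ − T₂⁴ = 7.16×10^12 − 6.71×10^10 = 7.10×10^12 K⁴.
q = 5.67×10⁻⁸ × 7.10×10^12 / 1.620 = 2.48×10^5 W/m².

q ≈ 2.48×10^5 W/m²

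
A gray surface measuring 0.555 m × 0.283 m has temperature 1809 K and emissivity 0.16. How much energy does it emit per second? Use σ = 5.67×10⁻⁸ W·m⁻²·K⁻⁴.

P ≈ 15300 W

A = 0.555 × 0.283 = 0.157 m².
P = εσAT⁴ = 0.16 × 5.67×10⁻⁸ × 0.157 × (1809)⁴ = 0.16 × 5.67×10⁻⁸ × 0.157 × 1.07×10^13.
P = 15300 W.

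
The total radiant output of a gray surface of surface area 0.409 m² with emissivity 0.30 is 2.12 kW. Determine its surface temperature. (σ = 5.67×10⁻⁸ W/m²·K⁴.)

T ≈ 743 K

From P = εσAT⁴, T = (P / εσA)^(1/4) = (2120 / (0.30 × 5.67×10⁻⁸ × 0.409))^(1/4).
T = (3.05×10^11)^(1/4) = 743 K.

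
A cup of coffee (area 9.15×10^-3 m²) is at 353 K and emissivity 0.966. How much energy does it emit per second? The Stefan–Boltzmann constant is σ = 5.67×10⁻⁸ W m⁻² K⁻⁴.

P ≈ 7.78 W

P = εσAT⁴ = 0.966 × 5.67×10⁻⁸ × 9.15×10^-3 × (353)⁴ = 0.966 × 5.67×10⁻⁸ × 9.15×10^-3 × 1.55×10^10.
P = 7.78 W.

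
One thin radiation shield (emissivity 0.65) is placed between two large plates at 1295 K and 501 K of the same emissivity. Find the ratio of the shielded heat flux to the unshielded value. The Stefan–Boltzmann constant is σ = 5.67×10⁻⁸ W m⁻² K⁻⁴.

With N identical shields there are N+1 = 2 gaps in series, each with the same radiative resistance, so the flux falls to 1/(N+1) of its unshielded value.

ratio ≈ 0.500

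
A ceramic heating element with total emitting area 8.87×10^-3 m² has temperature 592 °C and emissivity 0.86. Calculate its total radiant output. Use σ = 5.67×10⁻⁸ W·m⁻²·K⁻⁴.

P ≈ 242 W

592 °C = 865 K.
P = εσAT⁴ = 0.86 × 5.67×10⁻⁸ × 8.87×10^-3 × (865)⁴ = 0.86 × 5.67×10⁻⁸ × 8.87×10^-3 × 5.60×10^11.
P = 242 W.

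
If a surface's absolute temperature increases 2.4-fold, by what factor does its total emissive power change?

P ∝ T⁴, so the power scales as (2.4)⁴ = 33.2.

factor ≈ 33.2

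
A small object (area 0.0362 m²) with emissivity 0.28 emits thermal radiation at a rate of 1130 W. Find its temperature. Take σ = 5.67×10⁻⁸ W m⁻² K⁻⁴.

From P = εσAT⁴, T = (P / εσA)^(1/4) = (1130 / (0.28 × 5.67×10⁻⁸ × 0.0362))^(1/4).
T = (1.97×10^12)^(1/4) = 1180 K.

T ≈ 1180 K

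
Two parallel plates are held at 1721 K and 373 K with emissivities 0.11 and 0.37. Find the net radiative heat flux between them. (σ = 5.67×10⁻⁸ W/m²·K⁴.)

For two large parallel gray plates, q = σ(T₁⁴ − T₂⁴) / (1/ε₁ + 1/ε₂ − 1).
1/ε₁ + 1/ε₂ − 1 = 1/0.11 + 1/0.37 − 1 = 10.79.
T₁⁴ − T₂⁴ = 8.77×10^12 − 1.94×10^10 = 8.75×10^12 K⁴.
q = 5.67×10⁻⁸ × 8.75×10^12 / 10.79 = 46000 W/m².

q ≈ 46000 W/m²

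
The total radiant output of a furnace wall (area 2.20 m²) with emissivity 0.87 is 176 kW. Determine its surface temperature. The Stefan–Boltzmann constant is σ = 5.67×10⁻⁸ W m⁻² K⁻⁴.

T ≈ 1130 K

From P = εσAT⁴, T = (P / εσA)^(1/4) = (1.76×10^5 / (0.87 × 5.67×10⁻⁸ × 2.20))^(1/4).
T = (1.62×10^12)^(1/4) = 1130 K.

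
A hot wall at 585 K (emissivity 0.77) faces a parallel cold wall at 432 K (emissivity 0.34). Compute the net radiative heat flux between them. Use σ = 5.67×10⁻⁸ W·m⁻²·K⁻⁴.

For two large parallel gray plates, q = σ(T₁⁴ − T₂⁴) / (1/ε₁ + 1/ε₂ − 1).
1/ε₁ + 1/ε₂ − 1 = 1/0.77 + 1/0.34 − 1 = 3.240.
T₁⁴ − T₂⁴ = 1.17×10^11 − 3.48×10^10 = 8.23×10^10 K⁴.
q = 5.67×10⁻⁸ × 8.23×10^10 / 3.240 = 1440 W/m².

q ≈ 1440 W/m²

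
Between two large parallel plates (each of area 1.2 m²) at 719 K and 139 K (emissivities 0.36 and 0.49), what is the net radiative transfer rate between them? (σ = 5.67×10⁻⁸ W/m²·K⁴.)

Q ≈ 4760 W

For two large parallel gray plates, q = σ(T₁⁴ − T₂⁴) / (1/ε₁ + 1/ε₂ − 1).
1/ε₁ + 1/ε₂ − 1 = 1/0.36 + 1/0.49 − 1 = 3.819.
T₁⁴ − T₂⁴ = 2.67×10^11 − 3.73×10^8 = 2.67×10^11 K⁴.
q = 5.67×10⁻⁸ × 2.67×10^11 / 3.819 = 3960 W/m².
Q = q·A = 3960 × 1.2 = 4760 W.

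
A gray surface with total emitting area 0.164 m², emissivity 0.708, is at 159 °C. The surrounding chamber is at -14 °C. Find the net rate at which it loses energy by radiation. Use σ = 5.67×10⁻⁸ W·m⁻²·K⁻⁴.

Q ≈ 200 W

Convert: 159 °C = 432 K; -14 °C = 259 K.
Q = εσA(T⁴ − T_s⁴). T⁴ − T_s⁴ = (432)⁴ − (259)⁴ = 3.48×10^10 − 4.50×10^9 = 3.03×10^10 K⁴.
Q = 0.708 × 5.67×10⁻⁸ × 0.164 × 3.03×10^10 = 200 W.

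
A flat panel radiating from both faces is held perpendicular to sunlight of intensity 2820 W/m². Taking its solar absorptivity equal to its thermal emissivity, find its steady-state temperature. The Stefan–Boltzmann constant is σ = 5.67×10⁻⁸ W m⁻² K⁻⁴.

T ≈ 397 K

Absorbed flux αS = emitted flux 2εσT⁴ per unit area; with α = ε this gives T = (S/2σ)^(1/4).
T = (2820 / (2 × 5.67×10⁻⁸))^(1/4) = (2.49×10^10)^(1/4).
T = 397 K.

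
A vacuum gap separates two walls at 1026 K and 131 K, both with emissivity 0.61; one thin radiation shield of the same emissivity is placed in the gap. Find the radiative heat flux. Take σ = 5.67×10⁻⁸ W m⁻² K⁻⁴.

q ≈ 13800 W/m²

Each of the 2 gaps contributes resistance (2/ε − 1) = 2/0.61 − 1 = 2.279; total = 4.557.
q = σ(T₁⁴ − T₂⁴) / 4.557 = 5.67×10⁻⁸ × 1.11×10^12 / 4.557 = 13800 W/m².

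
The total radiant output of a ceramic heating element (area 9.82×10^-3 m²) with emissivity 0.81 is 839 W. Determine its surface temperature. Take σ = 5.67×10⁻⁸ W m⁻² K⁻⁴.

T ≈ 1170 K

From P = εσAT⁴, T = (P / εσA)^(1/4) = (839 / (0.81 × 5.67×10⁻⁸ × 9.82×10^-3))^(1/4).
T = (1.86×10^12)^(1/4) = 1170 K.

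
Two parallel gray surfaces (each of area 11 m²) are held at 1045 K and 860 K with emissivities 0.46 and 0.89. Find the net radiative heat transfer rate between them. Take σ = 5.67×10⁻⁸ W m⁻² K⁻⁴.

For two large parallel gray plates, q = σ(T₁⁴ − T₂⁴) / (1/ε₁ + 1/ε₂ − 1).
1/ε₁ + 1/ε₂ − 1 = 1/0.46 + 1/0.89 − 1 = 2.298.
T₁⁴ − T₂⁴ = 1.19×10^12 − 5.47×10^11 = 6.46×10^11 K⁴.
q = 5.67×10⁻⁸ × 6.46×10^11 / 2.298 = 15900 W/m².
Q = q·A = 15900 × 11 = 1.75×10^5 W.

Q ≈ 1.75×10^5 W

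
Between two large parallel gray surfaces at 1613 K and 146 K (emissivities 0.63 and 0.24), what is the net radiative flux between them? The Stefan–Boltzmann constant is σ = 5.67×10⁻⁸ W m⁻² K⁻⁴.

For two large parallel gray plates, q = σ(T₁⁴ − T₂⁴) / (1/ε₁ + 1/ε₂ − 1).
1/ε₁ + 1/ε₂ − 1 = 1/0.63 + 1/0.24 − 1 = 4.754.
T₁⁴ − T₂⁴ = 6.77×10^12 − 4.54×10^8 = 6.77×10^12 K⁴.
q = 5.67×10⁻⁸ × 6.77×10^12 / 4.754 = 80700 W/m².

q ≈ 80700 W/m²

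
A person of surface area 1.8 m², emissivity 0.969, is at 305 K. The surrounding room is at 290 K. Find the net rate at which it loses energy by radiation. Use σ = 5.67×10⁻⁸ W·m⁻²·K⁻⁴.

Q ≈ 156 W

Q = εσA(T⁴ − T_s⁴). T⁴ − T_s⁴ = (305)⁴ − (290)⁴ = 8.65×10^9 − 7.07×10^9 = 1.58×10^9 K⁴.
Q = 0.969 × 5.67×10⁻⁸ × 1.80 × 1.58×10^9 = 156 W.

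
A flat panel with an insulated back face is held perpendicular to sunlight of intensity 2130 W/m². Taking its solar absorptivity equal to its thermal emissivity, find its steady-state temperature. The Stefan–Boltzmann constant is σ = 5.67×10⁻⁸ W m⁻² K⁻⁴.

T ≈ 440 K

Absorbed flux αS = emitted flux εσT⁴ (one radiating face); with α = ε, T = (S/σ)^(1/4).
T = (2130 / 5.67×10⁻⁸)^(1/4) = (3.76×10^10)^(1/4).
T = 440 K.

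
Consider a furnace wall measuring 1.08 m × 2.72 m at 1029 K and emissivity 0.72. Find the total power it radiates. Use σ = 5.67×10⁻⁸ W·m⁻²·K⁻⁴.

A = 1.08 × 2.72 = 2.94 m².
Stefan–Boltzmann: P = εσAT⁴ = 0.72 × 5.67×10⁻⁸ × 2.94 × (1029)⁴ = 0.72 × 5.67×10⁻⁸ × 2.94 × 1.12×10^12.
P = 1.34×10^5 W.

P ≈ 1.34×10^5 W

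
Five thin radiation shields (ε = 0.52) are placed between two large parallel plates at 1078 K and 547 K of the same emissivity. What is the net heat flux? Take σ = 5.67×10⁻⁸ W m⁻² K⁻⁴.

q ≈ 4190 W/m²

Each of the 6 gaps contributes resistance (2/ε − 1) = 2/0.52 − 1 = 2.846; total = 17.08.
q = σ(T₁⁴ − T₂⁴) / 17.08 = 5.67×10⁻⁸ × 1.26×10^12 / 17.08 = 4190 W/m².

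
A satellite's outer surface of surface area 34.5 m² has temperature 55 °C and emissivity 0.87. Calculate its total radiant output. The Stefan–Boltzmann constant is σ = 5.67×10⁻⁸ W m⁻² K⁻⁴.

P ≈ 19700 W

55 °C = 328 K.
Stefan–Boltzmann: P = εσAT⁴ = 0.87 × 5.67×10⁻⁸ × 34.5 × (328)⁴ = 0.87 × 5.67×10⁻⁸ × 34.5 × 1.16×10^10.
P = 19700 W.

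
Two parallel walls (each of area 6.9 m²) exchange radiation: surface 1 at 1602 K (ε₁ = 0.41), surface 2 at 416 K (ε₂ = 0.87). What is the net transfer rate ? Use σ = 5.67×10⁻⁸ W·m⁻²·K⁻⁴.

Q ≈ 9.91×10^5 W

For two large parallel gray plates, q = σ(T₁⁴ − T₂⁴) / (1/ε₁ + 1/ε₂ − 1).
1/ε₁ + 1/ε₂ − 1 = 1/0.41 + 1/0.87 − 1 = 2.588.
T₁⁴ − T₂⁴ = 6.59×10^12 − 2.99×10^10 = 6.56×10^12 K⁴.
q = 5.67×10⁻⁸ × 6.56×10^12 / 2.588 = 1.44×10^5 W/m².
Q = q·A = 1.44×10^5 × 6.9 = 9.91×10^5 W.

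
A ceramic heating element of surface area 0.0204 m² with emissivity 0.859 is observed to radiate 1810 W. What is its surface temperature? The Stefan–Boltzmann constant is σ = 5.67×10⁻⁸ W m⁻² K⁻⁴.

From P = εσAT⁴, T = (P / εσA)^(1/4) = (1810 / (0.859 × 5.67×10⁻⁸ × 0.0204))^(1/4).
T = (1.82×10^12)^(1/4) = 1160 K.

T ≈ 1160 K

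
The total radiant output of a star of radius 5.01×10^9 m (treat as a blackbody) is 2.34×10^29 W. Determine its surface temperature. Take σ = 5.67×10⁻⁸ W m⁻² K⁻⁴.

T ≈ 10700 K

A = 4πr² = 4π × (5.01×10^9)² = 3.15×10^20 m².
From P = σAT⁴, T = (P / σA)^(1/4) = (2.34×10^29 / (5.67×10⁻⁸ × 3.15×10^20))^(1/4).
T = (1.31×10^16)^(1/4) = 10700 K.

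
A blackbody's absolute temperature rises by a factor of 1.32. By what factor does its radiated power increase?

P ∝ T⁴, so the power scales as (1.32)⁴ = 3.04.

factor ≈ 3.04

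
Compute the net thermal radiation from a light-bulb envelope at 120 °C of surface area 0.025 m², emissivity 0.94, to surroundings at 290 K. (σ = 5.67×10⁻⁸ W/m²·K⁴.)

Convert: 120 °C = 393 K.
Q = εσA(T⁴ − T_s⁴). T⁴ − T_s⁴ = (393)⁴ − (290)⁴ = 2.39×10^10 − 7.07×10^9 = 1.68×10^10 K⁴.
Q = 0.94 × 5.67×10⁻⁸ × 0.0250 × 1.68×10^10 = 22.4 W.

Q ≈ 22.4 W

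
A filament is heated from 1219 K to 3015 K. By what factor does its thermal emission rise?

P ∝ T⁴, so the ratio is (3015/1219)⁴ = (2.473)⁴ = 37.4.

ratio ≈ 37.4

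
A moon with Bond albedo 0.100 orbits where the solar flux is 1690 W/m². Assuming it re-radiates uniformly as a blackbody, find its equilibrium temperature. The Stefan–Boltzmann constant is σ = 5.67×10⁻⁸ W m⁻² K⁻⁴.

Power absorbed = (1−a)S·πR²; power emitted = 4πR²σT⁴. Equating and cancelling πR²:
T = ((1−a)S / 4σ)^(1/4) = (1520 / (4 × 5.67×10⁻⁸))^(1/4) = (6.71×10^9)^(1/4).
T = 286 K.

T ≈ 286 K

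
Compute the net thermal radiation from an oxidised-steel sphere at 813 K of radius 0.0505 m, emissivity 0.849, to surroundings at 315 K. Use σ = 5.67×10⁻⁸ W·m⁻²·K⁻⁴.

A = 4πr² = 4π × (0.0505)² = 0.0320 m².
Q = εσA(T⁴ − T_s⁴). T⁴ − T_s⁴ = (813)⁴ − (315)⁴ = 4.37×10^11 − 9.85×10^9 = 4.27×10^11 K⁴.
Q = 0.849 × 5.67×10⁻⁸ × 0.0320 × 4.27×10^11 = 659 W.

Q ≈ 659 W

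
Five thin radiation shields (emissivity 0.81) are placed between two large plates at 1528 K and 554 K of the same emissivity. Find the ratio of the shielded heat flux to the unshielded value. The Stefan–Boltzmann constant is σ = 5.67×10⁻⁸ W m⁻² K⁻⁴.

ratio ≈ 0.167

With N identical shields there are N+1 = 6 gaps in series, each with the same radiative resistance, so the flux falls to 1/(N+1) of its unshielded value.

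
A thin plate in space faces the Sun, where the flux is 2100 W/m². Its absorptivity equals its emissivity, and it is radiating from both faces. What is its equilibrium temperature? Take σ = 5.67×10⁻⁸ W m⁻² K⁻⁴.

T ≈ 369 K

Absorbed flux αS = emitted flux 2εσT⁴ per unit area; with α = ε this gives T = (S/2σ)^(1/4).
T = (2100 / (2 × 5.67×10⁻⁸))^(1/4) = (1.85×10^10)^(1/4).
T = 369 K.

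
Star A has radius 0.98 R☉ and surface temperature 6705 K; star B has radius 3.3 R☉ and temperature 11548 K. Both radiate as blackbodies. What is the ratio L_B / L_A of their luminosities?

L = 4πR²σT⁴ ∝ R²T⁴, so L_B/L_A = (3.3/0.98)² × (11548/6705)⁴ = 11.3 × 8.80 = 99.8.

L_B/L_A ≈ 99.8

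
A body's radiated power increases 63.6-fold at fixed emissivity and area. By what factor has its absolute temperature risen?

P ∝ T⁴ ⇒ T ∝ P^(1/4), so T scales by (63.6)^(1/4) = 2.82.

factor ≈ 2.82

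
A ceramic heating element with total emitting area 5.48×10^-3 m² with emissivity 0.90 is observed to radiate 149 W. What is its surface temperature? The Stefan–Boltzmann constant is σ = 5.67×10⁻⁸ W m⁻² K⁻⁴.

From P = εσAT⁴, T = (P / εσA)^(1/4) = (149 / (0.90 × 5.67×10⁻⁸ × 5.48×10^-3))^(1/4).
T = (5.33×10^11)^(1/4) = 854 K.

T ≈ 854 K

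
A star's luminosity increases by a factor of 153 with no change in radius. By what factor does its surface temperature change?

factor ≈ 3.52

P ∝ T⁴ ⇒ T ∝ P^(1/4), so T scales by (153)^(1/4) = 3.52.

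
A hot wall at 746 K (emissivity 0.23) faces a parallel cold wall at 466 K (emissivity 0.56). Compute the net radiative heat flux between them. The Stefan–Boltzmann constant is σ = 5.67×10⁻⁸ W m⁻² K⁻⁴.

q ≈ 2900 W/m²

For two large parallel gray plates, q = σ(T₁⁴ − T₂⁴) / (1/ε₁ + 1/ε₂ − 1).
1/ε₁ + 1/ε₂ − 1 = 1/0.23 + 1/0.56 − 1 = 5.134.
T₁⁴ − T₂⁴ = 3.10×10^11 − 4.72×10^10 = 2.63×10^11 K⁴.
q = 5.67×10⁻⁸ × 2.63×10^11 / 5.134 = 2900 W/m².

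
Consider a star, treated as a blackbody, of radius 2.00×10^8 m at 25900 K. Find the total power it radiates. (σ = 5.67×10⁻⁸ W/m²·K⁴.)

A = 4πr² = 4π × (2.00×10^8)² = 5.03×10^17 m².
P = σAT⁴ = 5.67×10⁻⁸ × 5.03×10^17 × (25900)⁴ = 5.67×10⁻⁸ × 5.03×10^17 × 4.50×10^17.
P = 1.28×10^28 W.

P ≈ 1.28×10^28 W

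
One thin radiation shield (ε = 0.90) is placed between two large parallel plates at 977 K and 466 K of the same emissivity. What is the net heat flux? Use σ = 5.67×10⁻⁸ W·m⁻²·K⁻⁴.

q ≈ 20000 W/m²

Each of the 2 gaps contributes resistance (2/ε − 1) = 2/0.90 − 1 = 1.222; total = 2.444.
q = σ(T₁⁴ − T₂⁴) / 2.444 = 5.67×10⁻⁸ × 8.64×10^11 / 2.444 = 20000 W/m².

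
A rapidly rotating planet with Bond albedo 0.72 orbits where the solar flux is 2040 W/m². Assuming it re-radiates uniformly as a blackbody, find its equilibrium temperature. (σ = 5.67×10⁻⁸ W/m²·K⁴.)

T ≈ 224 K

Power absorbed = (1−a)S·πR²; power emitted = 4πR²σT⁴. Equating and cancelling πR²:
T = ((1−a)S / 4σ)^(1/4) = (571 / (4 × 5.67×10⁻⁸))^(1/4) = (2.52×10^9)^(1/4).
T = 224 K.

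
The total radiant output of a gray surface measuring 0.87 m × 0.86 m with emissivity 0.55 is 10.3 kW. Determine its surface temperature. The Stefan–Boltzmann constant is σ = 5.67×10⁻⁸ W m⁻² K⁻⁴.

A = 0.87 × 0.86 = 0.748 m².
From P = εσAT⁴, T = (P / εσA)^(1/4) = (10300 / (0.55 × 5.67×10⁻⁸ × 0.748))^(1/4).
T = (4.41×10^11)^(1/4) = 815 K.

T ≈ 815 K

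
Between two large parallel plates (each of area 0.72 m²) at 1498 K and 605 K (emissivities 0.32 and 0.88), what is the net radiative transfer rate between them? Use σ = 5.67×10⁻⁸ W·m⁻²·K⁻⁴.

Q ≈ 61400 W

For two large parallel gray plates, q = σ(T₁⁴ − T₂⁴) / (1/ε₁ + 1/ε₂ − 1).
1/ε₁ + 1/ε₂ − 1 = 1/0.32 + 1/0.88 − 1 = 3.261.
T₁⁴ − T₂⁴ = 5.04×10^12 − 1.34×10^11 = 4.90×10^12 K⁴.
q = 5.67×10⁻⁸ × 4.90×10^12 / 3.261 = 85200 W/m².
Q = q·A = 85200 × 0.72 = 61400 W.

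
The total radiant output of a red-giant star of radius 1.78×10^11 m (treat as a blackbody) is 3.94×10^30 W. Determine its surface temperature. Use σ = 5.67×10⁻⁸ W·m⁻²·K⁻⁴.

T ≈ 3630 K

A = 4πr² = 4π × (1.78×10^11)² = 3.98×10^23 m².
From P = σAT⁴, T = (P / σA)^(1/4) = (3.94×10^30 / (5.67×10⁻⁸ × 3.98×10^23))^(1/4).
T = (1.75×10^14)^(1/4) = 3630 K.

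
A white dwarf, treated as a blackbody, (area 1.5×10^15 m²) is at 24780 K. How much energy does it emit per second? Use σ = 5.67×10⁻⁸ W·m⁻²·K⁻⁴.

P = σAT⁴ = 5.67×10⁻⁸ × 1.50×10^15 × (24780)⁴ = 5.67×10⁻⁸ × 1.50×10^15 × 3.77×10^17.
P = 3.21×10^25 W.

P ≈ 3.21×10^25 W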